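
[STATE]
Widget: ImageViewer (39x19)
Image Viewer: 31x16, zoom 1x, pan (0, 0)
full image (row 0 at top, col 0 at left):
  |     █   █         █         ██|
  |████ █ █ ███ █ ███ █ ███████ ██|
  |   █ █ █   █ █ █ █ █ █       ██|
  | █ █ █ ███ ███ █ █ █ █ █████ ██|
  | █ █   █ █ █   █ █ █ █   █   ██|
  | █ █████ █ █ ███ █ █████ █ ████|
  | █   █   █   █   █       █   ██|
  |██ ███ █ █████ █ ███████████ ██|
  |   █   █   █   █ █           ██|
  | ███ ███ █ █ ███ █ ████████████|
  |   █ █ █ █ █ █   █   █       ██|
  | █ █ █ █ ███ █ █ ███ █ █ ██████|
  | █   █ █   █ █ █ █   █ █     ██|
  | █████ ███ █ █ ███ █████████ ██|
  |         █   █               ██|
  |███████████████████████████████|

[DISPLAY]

     █   █         █         ██        
████ █ █ ███ █ ███ █ ███████ ██        
   █ █ █   █ █ █ █ █ █       ██        
 █ █ █ ███ ███ █ █ █ █ █████ ██        
 █ █   █ █ █   █ █ █ █   █   ██        
 █ █████ █ █ ███ █ █████ █ ████        
 █   █   █   █   █       █   ██        
██ ███ █ █████ █ ███████████ ██        
   █   █   █   █ █           ██        
 ███ ███ █ █ ███ █ ████████████        
   █ █ █ █ █ █   █   █       ██        
 █ █ █ █ ███ █ █ ███ █ █ ██████        
 █   █ █   █ █ █ █   █ █     ██        
 █████ ███ █ █ ███ █████████ ██        
         █   █               ██        
███████████████████████████████        
                                       
                                       
                                       


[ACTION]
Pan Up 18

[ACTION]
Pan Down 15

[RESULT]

███████████████████████████████        
                                       
                                       
                                       
                                       
                                       
                                       
                                       
                                       
                                       
                                       
                                       
                                       
                                       
                                       
                                       
                                       
                                       
                                       


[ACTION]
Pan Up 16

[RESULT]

     █   █         █         ██        
████ █ █ ███ █ ███ █ ███████ ██        
   █ █ █   █ █ █ █ █ █       ██        
 █ █ █ ███ ███ █ █ █ █ █████ ██        
 █ █   █ █ █   █ █ █ █   █   ██        
 █ █████ █ █ ███ █ █████ █ ████        
 █   █   █   █   █       █   ██        
██ ███ █ █████ █ ███████████ ██        
   █   █   █   █ █           ██        
 ███ ███ █ █ ███ █ ████████████        
   █ █ █ █ █ █   █   █       ██        
 █ █ █ █ ███ █ █ ███ █ █ ██████        
 █   █ █   █ █ █ █   █ █     ██        
 █████ ███ █ █ ███ █████████ ██        
         █   █               ██        
███████████████████████████████        
                                       
                                       
                                       


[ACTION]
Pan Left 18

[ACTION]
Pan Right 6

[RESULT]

   █         █         ██              
 █ ███ █ ███ █ ███████ ██              
 █   █ █ █ █ █ █       ██              
 ███ ███ █ █ █ █ █████ ██              
 █ █ █   █ █ █ █   █   ██              
██ █ █ ███ █ █████ █ ████              
   █   █   █       █   ██              
 █ █████ █ ███████████ ██              
 █   █   █ █           ██              
██ █ █ ███ █ ████████████              
 █ █ █ █   █   █       ██              
 █ ███ █ █ ███ █ █ ██████              
 █   █ █ █ █   █ █     ██              
 ███ █ █ ███ █████████ ██              
   █   █               ██              
█████████████████████████              
                                       
                                       
                                       


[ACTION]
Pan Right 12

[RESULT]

 █         ██                          
 █ ███████ ██                          
 █ █       ██                          
 █ █ █████ ██                          
 █ █   █   ██                          
 █████ █ ████                          
       █   ██                          
██████████ ██                          
           ██                          
 ████████████                          
   █       ██                          
██ █ █ ██████                          
   █ █     ██                          
 █████████ ██                          
           ██                          
█████████████                          
                                       
                                       
                                       


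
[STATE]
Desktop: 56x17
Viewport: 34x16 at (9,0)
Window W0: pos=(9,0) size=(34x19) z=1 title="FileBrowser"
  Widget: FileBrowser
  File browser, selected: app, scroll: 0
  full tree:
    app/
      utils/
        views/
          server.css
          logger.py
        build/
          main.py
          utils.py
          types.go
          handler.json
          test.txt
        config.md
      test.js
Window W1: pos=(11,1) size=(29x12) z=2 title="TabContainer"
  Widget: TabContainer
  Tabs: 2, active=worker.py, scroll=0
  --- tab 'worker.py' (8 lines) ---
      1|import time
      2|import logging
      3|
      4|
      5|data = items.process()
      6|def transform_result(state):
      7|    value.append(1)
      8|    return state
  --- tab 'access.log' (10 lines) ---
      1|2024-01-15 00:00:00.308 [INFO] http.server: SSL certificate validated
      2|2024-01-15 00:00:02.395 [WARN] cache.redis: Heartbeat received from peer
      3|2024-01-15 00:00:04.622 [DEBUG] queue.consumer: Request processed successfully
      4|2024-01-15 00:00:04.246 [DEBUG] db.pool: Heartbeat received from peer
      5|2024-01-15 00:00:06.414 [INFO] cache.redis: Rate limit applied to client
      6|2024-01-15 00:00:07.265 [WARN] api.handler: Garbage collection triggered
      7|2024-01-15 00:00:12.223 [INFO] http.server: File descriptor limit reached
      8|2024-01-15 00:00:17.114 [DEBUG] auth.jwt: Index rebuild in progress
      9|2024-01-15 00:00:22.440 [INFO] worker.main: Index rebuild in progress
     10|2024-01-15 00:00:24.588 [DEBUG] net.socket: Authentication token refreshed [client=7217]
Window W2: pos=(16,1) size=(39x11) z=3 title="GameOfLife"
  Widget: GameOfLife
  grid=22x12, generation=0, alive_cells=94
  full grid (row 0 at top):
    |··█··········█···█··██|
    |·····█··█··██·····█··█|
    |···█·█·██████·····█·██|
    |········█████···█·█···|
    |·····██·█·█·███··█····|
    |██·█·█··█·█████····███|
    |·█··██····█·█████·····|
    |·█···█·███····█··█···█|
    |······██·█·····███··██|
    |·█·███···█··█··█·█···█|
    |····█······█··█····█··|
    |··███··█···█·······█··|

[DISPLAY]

┏━━━━━━━━━━━━━━━━━━━━━━━━━━━━━━━━┓
┃ ┏━━━━┏━━━━━━━━━━━━━━━━━━━━━━━━━━
┠─┃ Tab┃ GameOfLife               
┃>┠────┠──────────────────────────
┃ ┃[wor┃Gen: 0                    
┃ ┃────┃········█████···█·█···    
┃ ┃impo┃·····██·█·█·███··█····    
┃ ┃impo┃██·█·█··█·█████····███    
┃ ┃    ┃·█··██····█·█████·····    
┃ ┃    ┃·█···█·███····█··█···█    
┃ ┃data┃······██·█·····███··██    
┃ ┃def ┗━━━━━━━━━━━━━━━━━━━━━━━━━━
┃ ┗━━━━━━━━━━━━━━━━━━━━━━━━━━━┛  ┃
┃                                ┃
┃                                ┃
┃                                ┃


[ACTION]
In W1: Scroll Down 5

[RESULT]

┏━━━━━━━━━━━━━━━━━━━━━━━━━━━━━━━━┓
┃ ┏━━━━┏━━━━━━━━━━━━━━━━━━━━━━━━━━
┠─┃ Tab┃ GameOfLife               
┃>┠────┠──────────────────────────
┃ ┃[wor┃Gen: 0                    
┃ ┃────┃········█████···█·█···    
┃ ┃def ┃·····██·█·█·███··█····    
┃ ┃    ┃██·█·█··█·█████····███    
┃ ┃    ┃·█··██····█·█████·····    
┃ ┃    ┃·█···█·███····█··█···█    
┃ ┃    ┃······██·█·····███··██    
┃ ┃    ┗━━━━━━━━━━━━━━━━━━━━━━━━━━
┃ ┗━━━━━━━━━━━━━━━━━━━━━━━━━━━┛  ┃
┃                                ┃
┃                                ┃
┃                                ┃


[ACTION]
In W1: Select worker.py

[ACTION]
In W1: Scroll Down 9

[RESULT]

┏━━━━━━━━━━━━━━━━━━━━━━━━━━━━━━━━┓
┃ ┏━━━━┏━━━━━━━━━━━━━━━━━━━━━━━━━━
┠─┃ Tab┃ GameOfLife               
┃>┠────┠──────────────────────────
┃ ┃[wor┃Gen: 0                    
┃ ┃────┃········█████···█·█···    
┃ ┃    ┃·····██·█·█·███··█····    
┃ ┃    ┃██·█·█··█·█████····███    
┃ ┃    ┃·█··██····█·█████·····    
┃ ┃    ┃·█···█·███····█··█···█    
┃ ┃    ┃······██·█·····███··██    
┃ ┃    ┗━━━━━━━━━━━━━━━━━━━━━━━━━━
┃ ┗━━━━━━━━━━━━━━━━━━━━━━━━━━━┛  ┃
┃                                ┃
┃                                ┃
┃                                ┃


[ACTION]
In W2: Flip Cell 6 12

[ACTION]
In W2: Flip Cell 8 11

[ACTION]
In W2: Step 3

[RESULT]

┏━━━━━━━━━━━━━━━━━━━━━━━━━━━━━━━━┓
┃ ┏━━━━┏━━━━━━━━━━━━━━━━━━━━━━━━━━
┠─┃ Tab┃ GameOfLife               
┃>┠────┠──────────────────────────
┃ ┃[wor┃Gen: 3                    
┃ ┃────┃·····█·█·······██···██    
┃ ┃    ┃██··████·······███·██·    
┃ ┃    ┃·········██·······████    
┃ ┃    ┃█·█····█·············█    
┃ ┃    ┃·█·███·█······██·██···    
┃ ┃    ┃···█··············█···    
┃ ┃    ┗━━━━━━━━━━━━━━━━━━━━━━━━━━
┃ ┗━━━━━━━━━━━━━━━━━━━━━━━━━━━┛  ┃
┃                                ┃
┃                                ┃
┃                                ┃


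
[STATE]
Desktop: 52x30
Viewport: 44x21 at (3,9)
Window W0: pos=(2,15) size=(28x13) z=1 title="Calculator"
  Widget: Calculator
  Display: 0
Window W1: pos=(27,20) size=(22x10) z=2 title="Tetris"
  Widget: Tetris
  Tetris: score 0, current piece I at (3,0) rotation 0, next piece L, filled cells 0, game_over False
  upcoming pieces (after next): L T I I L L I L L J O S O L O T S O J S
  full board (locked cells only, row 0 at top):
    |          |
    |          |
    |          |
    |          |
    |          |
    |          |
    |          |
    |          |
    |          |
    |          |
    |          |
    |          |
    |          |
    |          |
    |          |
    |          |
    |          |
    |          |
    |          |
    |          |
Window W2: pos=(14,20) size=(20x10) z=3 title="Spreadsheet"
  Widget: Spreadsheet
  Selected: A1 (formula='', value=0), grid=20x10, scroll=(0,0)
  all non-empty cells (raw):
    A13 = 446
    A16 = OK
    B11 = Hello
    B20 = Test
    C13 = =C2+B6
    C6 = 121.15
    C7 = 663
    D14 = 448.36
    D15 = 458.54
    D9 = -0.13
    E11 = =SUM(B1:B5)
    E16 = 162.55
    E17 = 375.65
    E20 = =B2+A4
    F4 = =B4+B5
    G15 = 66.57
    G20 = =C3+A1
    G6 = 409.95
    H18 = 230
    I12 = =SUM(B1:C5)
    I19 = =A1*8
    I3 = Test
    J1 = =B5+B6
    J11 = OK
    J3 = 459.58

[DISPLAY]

                                            
                                            
                                            
                                            
                                            
                                            
━━━━━━━━━━━━━━━━━━━━━━━━━━┓                 
 Calculator               ┃                 
──────────────────────────┨                 
                         0┃                 
┌───┬───┬───┬───┐         ┃                 
│ 7 │ 8 │ 9┏━━━━━━━━━━━━━━━━━━┓━━━━━━━━━━━━━
├───┼───┼──┃ Spreadsheet      ┃s            
│ 4 │ 5 │ 6┠──────────────────┨─────────────
├───┼───┼──┃A1:               ┃    │Next:   
│ 1 │ 2 │ 3┃       A       B  ┃    │  ▒     
├───┼───┼──┃------------------┃    │▒▒▒     
│ 0 │ . │ =┃  1      [0]      ┃    │        
━━━━━━━━━━━┃  2        0      ┃    │        
           ┃  3        0      ┃    │        
           ┗━━━━━━━━━━━━━━━━━━┛━━━━━━━━━━━━━


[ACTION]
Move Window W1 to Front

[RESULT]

                                            
                                            
                                            
                                            
                                            
                                            
━━━━━━━━━━━━━━━━━━━━━━━━━━┓                 
 Calculator               ┃                 
──────────────────────────┨                 
                         0┃                 
┌───┬───┬───┬───┐         ┃                 
│ 7 │ 8 │ 9┏━━━━━━━━━━━━┏━━━━━━━━━━━━━━━━━━━
├───┼───┼──┃ Spreadsheet┃ Tetris            
│ 4 │ 5 │ 6┠────────────┠───────────────────
├───┼───┼──┃A1:         ┃          │Next:   
│ 1 │ 2 │ 3┃       A    ┃          │  ▒     
├───┼───┼──┃------------┃          │▒▒▒     
│ 0 │ . │ =┃  1      [0]┃          │        
━━━━━━━━━━━┃  2        0┃          │        
           ┃  3        0┃          │        
           ┗━━━━━━━━━━━━┗━━━━━━━━━━━━━━━━━━━


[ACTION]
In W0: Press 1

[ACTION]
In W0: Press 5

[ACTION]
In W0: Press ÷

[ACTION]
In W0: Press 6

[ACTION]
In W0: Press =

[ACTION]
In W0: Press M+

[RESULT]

                                            
                                            
                                            
                                            
                                            
                                            
━━━━━━━━━━━━━━━━━━━━━━━━━━┓                 
 Calculator               ┃                 
──────────────────────────┨                 
                       2.5┃                 
┌───┬───┬───┬───┐         ┃                 
│ 7 │ 8 │ 9┏━━━━━━━━━━━━┏━━━━━━━━━━━━━━━━━━━
├───┼───┼──┃ Spreadsheet┃ Tetris            
│ 4 │ 5 │ 6┠────────────┠───────────────────
├───┼───┼──┃A1:         ┃          │Next:   
│ 1 │ 2 │ 3┃       A    ┃          │  ▒     
├───┼───┼──┃------------┃          │▒▒▒     
│ 0 │ . │ =┃  1      [0]┃          │        
━━━━━━━━━━━┃  2        0┃          │        
           ┃  3        0┃          │        
           ┗━━━━━━━━━━━━┗━━━━━━━━━━━━━━━━━━━


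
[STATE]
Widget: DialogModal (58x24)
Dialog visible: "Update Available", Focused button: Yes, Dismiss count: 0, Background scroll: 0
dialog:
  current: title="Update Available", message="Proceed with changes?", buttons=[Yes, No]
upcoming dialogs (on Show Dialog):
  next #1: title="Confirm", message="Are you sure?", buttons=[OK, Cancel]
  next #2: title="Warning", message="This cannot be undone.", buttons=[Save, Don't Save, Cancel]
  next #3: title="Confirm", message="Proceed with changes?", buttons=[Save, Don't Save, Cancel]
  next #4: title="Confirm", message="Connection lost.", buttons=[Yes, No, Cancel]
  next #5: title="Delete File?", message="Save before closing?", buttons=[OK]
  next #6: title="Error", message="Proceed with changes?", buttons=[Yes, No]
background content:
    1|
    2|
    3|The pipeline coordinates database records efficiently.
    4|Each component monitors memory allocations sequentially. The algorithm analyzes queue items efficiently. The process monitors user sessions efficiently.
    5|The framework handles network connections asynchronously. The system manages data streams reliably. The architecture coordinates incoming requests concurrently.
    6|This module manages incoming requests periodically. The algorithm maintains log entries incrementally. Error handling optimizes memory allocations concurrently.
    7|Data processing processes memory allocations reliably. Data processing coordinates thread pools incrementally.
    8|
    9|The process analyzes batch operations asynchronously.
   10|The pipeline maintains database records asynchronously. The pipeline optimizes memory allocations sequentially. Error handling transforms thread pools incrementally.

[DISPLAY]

                                                          
                                                          
The pipeline coordinates database records efficiently.    
Each component monitors memory allocations sequentially. T
The framework handles network connections asynchronously. 
This module manages incoming requests periodically. The al
Data processing processes memory allocations reliably. Dat
                                                          
The process analyzes batch operations asynchronously.     
The pipeline mai┌───────────────────────┐synchronously. Th
                │    Update Available   │                 
                │ Proceed with changes? │                 
                │       [Yes]  No       │                 
                └───────────────────────┘                 
                                                          
                                                          
                                                          
                                                          
                                                          
                                                          
                                                          
                                                          
                                                          
                                                          


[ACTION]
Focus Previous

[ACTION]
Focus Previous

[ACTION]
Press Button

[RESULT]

                                                          
                                                          
The pipeline coordinates database records efficiently.    
Each component monitors memory allocations sequentially. T
The framework handles network connections asynchronously. 
This module manages incoming requests periodically. The al
Data processing processes memory allocations reliably. Dat
                                                          
The process analyzes batch operations asynchronously.     
The pipeline maintains database records asynchronously. Th
                                                          
                                                          
                                                          
                                                          
                                                          
                                                          
                                                          
                                                          
                                                          
                                                          
                                                          
                                                          
                                                          
                                                          


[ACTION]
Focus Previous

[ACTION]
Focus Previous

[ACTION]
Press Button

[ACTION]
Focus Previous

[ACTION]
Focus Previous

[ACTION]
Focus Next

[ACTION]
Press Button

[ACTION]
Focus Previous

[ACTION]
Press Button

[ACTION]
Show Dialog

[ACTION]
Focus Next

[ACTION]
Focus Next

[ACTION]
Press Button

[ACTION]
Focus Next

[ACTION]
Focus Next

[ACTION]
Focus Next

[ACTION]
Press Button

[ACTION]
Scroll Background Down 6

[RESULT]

Data processing processes memory allocations reliably. Dat
                                                          
The process analyzes batch operations asynchronously.     
The pipeline maintains database records asynchronously. Th
                                                          
                                                          
                                                          
                                                          
                                                          
                                                          
                                                          
                                                          
                                                          
                                                          
                                                          
                                                          
                                                          
                                                          
                                                          
                                                          
                                                          
                                                          
                                                          
                                                          


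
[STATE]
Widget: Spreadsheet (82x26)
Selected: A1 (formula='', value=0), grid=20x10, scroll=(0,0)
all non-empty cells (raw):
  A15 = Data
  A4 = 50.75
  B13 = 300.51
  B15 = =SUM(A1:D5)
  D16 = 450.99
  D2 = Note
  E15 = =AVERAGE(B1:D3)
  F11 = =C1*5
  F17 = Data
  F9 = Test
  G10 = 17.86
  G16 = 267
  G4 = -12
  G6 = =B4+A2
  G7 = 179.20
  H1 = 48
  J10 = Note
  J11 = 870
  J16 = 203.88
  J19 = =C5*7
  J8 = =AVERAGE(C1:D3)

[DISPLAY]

A1:                                                                               
       A       B       C       D       E       F       G       H       I       J  
----------------------------------------------------------------------------------
  1      [0]       0       0       0       0       0       0      48       0      
  2        0       0       0Note           0       0       0       0       0      
  3        0       0       0       0       0       0       0       0       0      
  4    50.75       0       0       0       0       0     -12       0       0      
  5        0       0       0       0       0       0       0       0       0      
  6        0       0       0       0       0       0       0       0       0      
  7        0       0       0       0       0       0  179.20       0       0      
  8        0       0       0       0       0       0       0       0       0      
  9        0       0       0       0       0Test           0       0       0      
 10        0       0       0       0       0       0   17.86       0       0Note  
 11        0       0       0       0       0       0       0       0       0     8
 12        0       0       0       0       0       0       0       0       0      
 13        0  300.51       0       0       0       0       0       0       0      
 14        0       0       0       0       0       0       0       0       0      
 15 Data       50.75       0       0       0       0       0       0       0      
 16        0       0       0  450.99       0       0     267       0       0  203.
 17        0       0       0       0       0Data           0       0       0      
 18        0       0       0       0       0       0       0       0       0      
 19        0       0       0       0       0       0       0       0       0      
 20        0       0       0       0       0       0       0       0       0      
                                                                                  
                                                                                  
                                                                                  


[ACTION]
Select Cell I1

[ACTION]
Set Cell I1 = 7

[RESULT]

I1: 7                                                                             
       A       B       C       D       E       F       G       H       I       J  
----------------------------------------------------------------------------------
  1        0       0       0       0       0       0       0      48     [7]      
  2        0       0       0Note           0       0       0       0       0      
  3        0       0       0       0       0       0       0       0       0      
  4    50.75       0       0       0       0       0     -12       0       0      
  5        0       0       0       0       0       0       0       0       0      
  6        0       0       0       0       0       0       0       0       0      
  7        0       0       0       0       0       0  179.20       0       0      
  8        0       0       0       0       0       0       0       0       0      
  9        0       0       0       0       0Test           0       0       0      
 10        0       0       0       0       0       0   17.86       0       0Note  
 11        0       0       0       0       0       0       0       0       0     8
 12        0       0       0       0       0       0       0       0       0      
 13        0  300.51       0       0       0       0       0       0       0      
 14        0       0       0       0       0       0       0       0       0      
 15 Data       50.75       0       0       0       0       0       0       0      
 16        0       0       0  450.99       0       0     267       0       0  203.
 17        0       0       0       0       0Data           0       0       0      
 18        0       0       0       0       0       0       0       0       0      
 19        0       0       0       0       0       0       0       0       0      
 20        0       0       0       0       0       0       0       0       0      
                                                                                  
                                                                                  
                                                                                  


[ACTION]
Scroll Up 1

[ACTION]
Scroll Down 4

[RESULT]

I1: 7                                                                             
       A       B       C       D       E       F       G       H       I       J  
----------------------------------------------------------------------------------
  5        0       0       0       0       0       0       0       0       0      
  6        0       0       0       0       0       0       0       0       0      
  7        0       0       0       0       0       0  179.20       0       0      
  8        0       0       0       0       0       0       0       0       0      
  9        0       0       0       0       0Test           0       0       0      
 10        0       0       0       0       0       0   17.86       0       0Note  
 11        0       0       0       0       0       0       0       0       0     8
 12        0       0       0       0       0       0       0       0       0      
 13        0  300.51       0       0       0       0       0       0       0      
 14        0       0       0       0       0       0       0       0       0      
 15 Data       50.75       0       0       0       0       0       0       0      
 16        0       0       0  450.99       0       0     267       0       0  203.
 17        0       0       0       0       0Data           0       0       0      
 18        0       0       0       0       0       0       0       0       0      
 19        0       0       0       0       0       0       0       0       0      
 20        0       0       0       0       0       0       0       0       0      
                                                                                  
                                                                                  
                                                                                  
                                                                                  
                                                                                  
                                                                                  
                                                                                  


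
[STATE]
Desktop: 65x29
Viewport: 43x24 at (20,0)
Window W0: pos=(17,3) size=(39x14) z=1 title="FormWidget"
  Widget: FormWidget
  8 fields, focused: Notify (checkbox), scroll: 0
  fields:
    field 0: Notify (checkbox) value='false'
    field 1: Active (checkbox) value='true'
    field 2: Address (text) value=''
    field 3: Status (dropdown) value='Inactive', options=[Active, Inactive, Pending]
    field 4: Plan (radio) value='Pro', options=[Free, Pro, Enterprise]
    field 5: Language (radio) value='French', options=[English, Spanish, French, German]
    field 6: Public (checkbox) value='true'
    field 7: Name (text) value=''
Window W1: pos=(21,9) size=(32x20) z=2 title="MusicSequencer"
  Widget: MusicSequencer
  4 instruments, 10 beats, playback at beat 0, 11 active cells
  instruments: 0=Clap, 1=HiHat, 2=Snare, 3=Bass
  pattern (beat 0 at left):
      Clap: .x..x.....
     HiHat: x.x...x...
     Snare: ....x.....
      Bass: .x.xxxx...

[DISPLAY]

                                           
                                           
                                           
━━━━━━━━━━━━━━━━━━━━━━━━━━━━━━━━━━━┓       
ormWidget                          ┃       
───────────────────────────────────┨       
Notify:     [ ]                    ┃       
Active:     [x]                    ┃       
Address:    [                     ]┃       
S┏━━━━━━━━━━━━━━━━━━━━━━━━━━━━━━┓▼]┃       
P┃ MusicSequencer               ┃) ┃       
L┠──────────────────────────────┨is┃       
P┃      ▼123456789              ┃  ┃       
N┃  Clap·█··█·····              ┃ ]┃       
 ┃ HiHat█·█···█···              ┃  ┃       
 ┃ Snare····█·····              ┃  ┃       
━┃  Bass·█·████···              ┃━━┛       
 ┃                              ┃          
 ┃                              ┃          
 ┃                              ┃          
 ┃                              ┃          
 ┃                              ┃          
 ┃                              ┃          
 ┃                              ┃          


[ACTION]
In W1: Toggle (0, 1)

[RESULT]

                                           
                                           
                                           
━━━━━━━━━━━━━━━━━━━━━━━━━━━━━━━━━━━┓       
ormWidget                          ┃       
───────────────────────────────────┨       
Notify:     [ ]                    ┃       
Active:     [x]                    ┃       
Address:    [                     ]┃       
S┏━━━━━━━━━━━━━━━━━━━━━━━━━━━━━━┓▼]┃       
P┃ MusicSequencer               ┃) ┃       
L┠──────────────────────────────┨is┃       
P┃      ▼123456789              ┃  ┃       
N┃  Clap····█·····              ┃ ]┃       
 ┃ HiHat█·█···█···              ┃  ┃       
 ┃ Snare····█·····              ┃  ┃       
━┃  Bass·█·████···              ┃━━┛       
 ┃                              ┃          
 ┃                              ┃          
 ┃                              ┃          
 ┃                              ┃          
 ┃                              ┃          
 ┃                              ┃          
 ┃                              ┃          


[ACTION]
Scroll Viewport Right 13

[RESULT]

                                           
                                           
                                           
━━━━━━━━━━━━━━━━━━━━━━━━━━━━━━━━━┓         
mWidget                          ┃         
─────────────────────────────────┨         
tify:     [ ]                    ┃         
tive:     [x]                    ┃         
dress:    [                     ]┃         
━━━━━━━━━━━━━━━━━━━━━━━━━━━━━━┓▼]┃         
 MusicSequencer               ┃) ┃         
──────────────────────────────┨is┃         
      ▼123456789              ┃  ┃         
  Clap····█·····              ┃ ]┃         
 HiHat█·█···█···              ┃  ┃         
 Snare····█·····              ┃  ┃         
  Bass·█·████···              ┃━━┛         
                              ┃            
                              ┃            
                              ┃            
                              ┃            
                              ┃            
                              ┃            
                              ┃            


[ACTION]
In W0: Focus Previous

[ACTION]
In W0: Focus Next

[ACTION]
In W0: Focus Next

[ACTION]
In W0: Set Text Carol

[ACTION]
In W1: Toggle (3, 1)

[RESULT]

                                           
                                           
                                           
━━━━━━━━━━━━━━━━━━━━━━━━━━━━━━━━━┓         
mWidget                          ┃         
─────────────────────────────────┨         
tify:     [ ]                    ┃         
tive:     [x]                    ┃         
dress:    [                     ]┃         
━━━━━━━━━━━━━━━━━━━━━━━━━━━━━━┓▼]┃         
 MusicSequencer               ┃) ┃         
──────────────────────────────┨is┃         
      ▼123456789              ┃  ┃         
  Clap····█·····              ┃ ]┃         
 HiHat█·█···█···              ┃  ┃         
 Snare····█·····              ┃  ┃         
  Bass···████···              ┃━━┛         
                              ┃            
                              ┃            
                              ┃            
                              ┃            
                              ┃            
                              ┃            
                              ┃            


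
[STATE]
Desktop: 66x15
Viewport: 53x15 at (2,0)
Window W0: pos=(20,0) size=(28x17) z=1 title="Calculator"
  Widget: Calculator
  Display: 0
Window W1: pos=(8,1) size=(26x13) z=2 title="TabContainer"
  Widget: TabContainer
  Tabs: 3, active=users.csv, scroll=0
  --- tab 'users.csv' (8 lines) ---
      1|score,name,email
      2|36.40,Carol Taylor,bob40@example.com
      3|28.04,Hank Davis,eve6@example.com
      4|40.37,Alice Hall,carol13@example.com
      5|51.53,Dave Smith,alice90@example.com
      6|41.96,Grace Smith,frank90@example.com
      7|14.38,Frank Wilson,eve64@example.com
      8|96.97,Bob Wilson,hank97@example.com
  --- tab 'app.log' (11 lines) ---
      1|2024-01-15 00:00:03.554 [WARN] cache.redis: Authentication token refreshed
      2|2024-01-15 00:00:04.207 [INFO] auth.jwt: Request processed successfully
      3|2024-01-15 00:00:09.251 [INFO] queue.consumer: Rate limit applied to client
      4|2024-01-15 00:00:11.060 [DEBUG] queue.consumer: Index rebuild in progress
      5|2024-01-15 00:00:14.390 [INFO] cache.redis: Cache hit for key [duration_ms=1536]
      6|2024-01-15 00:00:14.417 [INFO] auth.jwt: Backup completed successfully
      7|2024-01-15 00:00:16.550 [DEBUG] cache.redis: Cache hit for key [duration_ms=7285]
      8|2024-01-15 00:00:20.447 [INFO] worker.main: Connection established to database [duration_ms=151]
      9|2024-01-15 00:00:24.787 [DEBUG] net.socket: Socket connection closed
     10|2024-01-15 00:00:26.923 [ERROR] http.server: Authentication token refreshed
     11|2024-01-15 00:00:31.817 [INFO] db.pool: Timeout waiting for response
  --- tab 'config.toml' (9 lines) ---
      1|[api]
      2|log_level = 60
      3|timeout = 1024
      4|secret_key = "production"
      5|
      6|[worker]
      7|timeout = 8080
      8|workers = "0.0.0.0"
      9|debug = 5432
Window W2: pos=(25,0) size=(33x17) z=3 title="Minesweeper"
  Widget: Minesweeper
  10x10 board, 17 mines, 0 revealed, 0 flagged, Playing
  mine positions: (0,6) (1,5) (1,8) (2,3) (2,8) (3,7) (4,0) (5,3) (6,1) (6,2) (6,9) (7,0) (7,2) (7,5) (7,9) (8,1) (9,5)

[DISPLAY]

                  ┏━━━━┏━━━━━━━━━━━━━━━━━━━━━━━━━━━━━
      ┏━━━━━━━━━━━━━━━━┃ Minesweeper                 
      ┃ TabContainer   ┠─────────────────────────────
      ┠────────────────┃■■■■■■■■■■                   
      ┃[users.csv]│ app┃■■■■■■■■■■                   
      ┃────────────────┃■■■■■■■■■■                   
      ┃score,name,email┃■■■■■■■■■■                   
      ┃36.40,Carol Tayl┃■■■■■■■■■■                   
      ┃28.04,Hank Davis┃■■■■■■■■■■                   
      ┃40.37,Alice Hall┃■■■■■■■■■■                   
      ┃51.53,Dave Smith┃■■■■■■■■■■                   
      ┃41.96,Grace Smit┃■■■■■■■■■■                   
      ┃14.38,Frank Wils┃■■■■■■■■■■                   
      ┗━━━━━━━━━━━━━━━━┃                             
                  ┃└───┃                             


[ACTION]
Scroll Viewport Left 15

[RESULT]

                    ┏━━━━┏━━━━━━━━━━━━━━━━━━━━━━━━━━━
        ┏━━━━━━━━━━━━━━━━┃ Minesweeper               
        ┃ TabContainer   ┠───────────────────────────
        ┠────────────────┃■■■■■■■■■■                 
        ┃[users.csv]│ app┃■■■■■■■■■■                 
        ┃────────────────┃■■■■■■■■■■                 
        ┃score,name,email┃■■■■■■■■■■                 
        ┃36.40,Carol Tayl┃■■■■■■■■■■                 
        ┃28.04,Hank Davis┃■■■■■■■■■■                 
        ┃40.37,Alice Hall┃■■■■■■■■■■                 
        ┃51.53,Dave Smith┃■■■■■■■■■■                 
        ┃41.96,Grace Smit┃■■■■■■■■■■                 
        ┃14.38,Frank Wils┃■■■■■■■■■■                 
        ┗━━━━━━━━━━━━━━━━┃                           
                    ┃└───┃                           


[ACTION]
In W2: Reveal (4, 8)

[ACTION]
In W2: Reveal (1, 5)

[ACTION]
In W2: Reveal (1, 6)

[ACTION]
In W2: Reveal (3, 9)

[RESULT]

                    ┏━━━━┏━━━━━━━━━━━━━━━━━━━━━━━━━━━
        ┏━━━━━━━━━━━━━━━━┃ Minesweeper               
        ┃ TabContainer   ┠───────────────────────────
        ┠────────────────┃■■■■■■✹■■■                 
        ┃[users.csv]│ app┃■■■■■✹■■✹■                 
        ┃────────────────┃■■■✹■■■■✹■                 
        ┃score,name,email┃■■■■■■■✹■■                 
        ┃36.40,Carol Tayl┃✹■■■■■■■1■                 
        ┃28.04,Hank Davis┃■■■✹■■■■■■                 
        ┃40.37,Alice Hall┃■✹✹■■■■■■✹                 
        ┃51.53,Dave Smith┃✹■✹■■✹■■■✹                 
        ┃41.96,Grace Smit┃■✹■■■■■■■■                 
        ┃14.38,Frank Wils┃■■■■■✹■■■■                 
        ┗━━━━━━━━━━━━━━━━┃                           
                    ┃└───┃                           
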